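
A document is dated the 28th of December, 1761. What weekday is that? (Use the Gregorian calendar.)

Doomsday rule: the anchor day for the 1700s is Sunday. For year 61: 61÷12 = 5 r 1, and 1÷4 = 0, so 5+1+0 = 6.
Sunday + 6 ≡ Saturday — that's 1761's doomsday.
In December the doomsday date is Dec 12.
Dec 28 is 16 days after Dec 12; 16 mod 7 = 2, so Saturday + 2 = Monday.

Monday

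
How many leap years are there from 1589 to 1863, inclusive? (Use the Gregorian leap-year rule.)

Multiples of 4 in [1589,1863]: 68.
Of those, multiples of 100: 3 (not leap unless ÷400).
Multiples of 400: 1.
Leap years = 68 − 3 + 1 = 66.

66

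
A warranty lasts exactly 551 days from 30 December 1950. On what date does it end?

+365 (one year) → Dec 30, 1951 (186 left).
Dec has 31 days: +2 → Jan 1, 1952 (184 left).
Jan has 31 days: +31 → Feb 1, 1952 (153 left).
Feb has 29 days: +29 → Mar 1, 1952 (124 left).
Mar has 31 days: +31 → Apr 1, 1952 (93 left).
Apr has 30 days: +30 → May 1, 1952 (63 left).
May has 31 days: +31 → Jun 1, 1952 (32 left).
Jun has 30 days: +30 → Jul 1, 1952 (2 left).
+2 → Jul 3, 1952.

July 3, 1952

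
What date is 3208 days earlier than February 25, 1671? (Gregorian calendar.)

−365 (one year) → Feb 25, 1670 (2843 left).
−365 (one year) → Feb 25, 1669 (2478 left).
−366 (one year; includes Feb 29, 1668) → Feb 25, 1668 (2112 left).
−365 (one year) → Feb 25, 1667 (1747 left).
−365 (one year) → Feb 25, 1666 (1382 left).
−365 (one year) → Feb 25, 1665 (1017 left).
−366 (one year; includes Feb 29, 1664) → Feb 25, 1664 (651 left).
−365 (one year) → Feb 25, 1663 (286 left).
−25 → Jan 31, 1663 (end of Jan, 31 days; 261 left).
−31 → Dec 31, 1662 (end of Dec, 31 days; 230 left).
−31 → Nov 30, 1662 (end of Nov, 30 days; 199 left).
−30 → Oct 31, 1662 (end of Oct, 31 days; 169 left).
−31 → Sep 30, 1662 (end of Sep, 30 days; 138 left).
−30 → Aug 31, 1662 (end of Aug, 31 days; 108 left).
−31 → Jul 31, 1662 (end of Jul, 31 days; 77 left).
−31 → Jun 30, 1662 (end of Jun, 30 days; 46 left).
−30 → May 31, 1662 (end of May, 31 days; 16 left).
−16 → May 15, 1662.

May 15, 1662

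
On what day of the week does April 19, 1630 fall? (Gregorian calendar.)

Doomsday rule: the anchor day for the 1600s is Tuesday. For year 30: 30÷12 = 2 r 6, and 6÷4 = 1, so 2+6+1 = 9.
Tuesday + 9 ≡ Thursday — that's 1630's doomsday.
In April the doomsday date is Apr 4.
Apr 19 is 15 days after Apr 4; 15 mod 7 = 1, so Thursday + 1 = Friday.

Friday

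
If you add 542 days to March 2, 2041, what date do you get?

August 26, 2042

+365 (one year) → Mar 2, 2042 (177 left).
Mar has 31 days: +30 → Apr 1, 2042 (147 left).
Apr has 30 days: +30 → May 1, 2042 (117 left).
May has 31 days: +31 → Jun 1, 2042 (86 left).
Jun has 30 days: +30 → Jul 1, 2042 (56 left).
Jul has 31 days: +31 → Aug 1, 2042 (25 left).
+25 → Aug 26, 2042.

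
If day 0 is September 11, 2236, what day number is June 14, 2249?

4659

Sep 11, 2236 → Sep 11, 2237: 365 days.
Sep 11, 2237 → Sep 11, 2238: 365 days.
Sep 11, 2238 → Sep 11, 2239: 365 days.
Sep 11, 2239 → Sep 11, 2240: 366 days (Feb 29, 2240 is in that span).
Sep 11, 2240 → Sep 11, 2241: 365 days.
Sep 11, 2241 → Sep 11, 2242: 365 days.
Sep 11, 2242 → Sep 11, 2243: 365 days.
Sep 11, 2243 → Sep 11, 2244: 366 days (Feb 29, 2244 is in that span).
Sep 11, 2244 → Sep 11, 2245: 365 days.
Sep 11, 2245 → Sep 11, 2246: 365 days.
Sep 11, 2246 → Sep 11, 2247: 365 days.
Sep 11, 2247 → Sep 11, 2248: 366 days (Feb 29, 2248 is in that span).
Sep 11, 2248 → Oct 11, 2248: 30 days (September has 30).
Oct 11, 2248 → Nov 11, 2248: 31 days (October has 31).
Nov 11, 2248 → Dec 11, 2248: 30 days (November has 30).
Dec 11, 2248 → Jan 11, 2249: 31 days (December has 31).
Jan 11, 2249 → Feb 11, 2249: 31 days (January has 31).
Feb 11, 2249 → Mar 11, 2249: 28 days (February has 28).
Mar 11, 2249 → Apr 11, 2249: 31 days (March has 31).
Apr 11, 2249 → May 11, 2249: 30 days (April has 30).
May 11, 2249 → Jun 11, 2249: 31 days (May has 31).
Jun 11, 2249 → Jun 14, 2249: 3 days.
Total: 4659 days.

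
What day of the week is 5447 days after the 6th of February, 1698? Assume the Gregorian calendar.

Feb 6, 1698 is a Thursday.
5447 mod 7 = 1, so 5447 days after a Thursday is Thursday + 1 = Friday.

Friday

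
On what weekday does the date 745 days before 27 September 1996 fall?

Tuesday

Sep 27, 1996 is a Friday.
745 mod 7 = 3, so 745 days before a Friday is Friday − 3 = Tuesday.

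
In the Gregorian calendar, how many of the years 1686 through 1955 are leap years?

Multiples of 4 in [1686,1955]: 67.
Of those, multiples of 100: 3 (not leap unless ÷400).
Multiples of 400: 0.
Leap years = 67 − 3 + 0 = 64.

64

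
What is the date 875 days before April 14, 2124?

−366 (one year; includes Feb 29, 2124) → Apr 14, 2123 (509 left).
−365 (one year) → Apr 14, 2122 (144 left).
−14 → Mar 31, 2122 (end of Mar, 31 days; 130 left).
−31 → Feb 28, 2122 (end of Feb, 28 days; 99 left).
−28 → Jan 31, 2122 (end of Jan, 31 days; 71 left).
−31 → Dec 31, 2121 (end of Dec, 31 days; 40 left).
−31 → Nov 30, 2121 (end of Nov, 30 days; 9 left).
−9 → Nov 21, 2121.

November 21, 2121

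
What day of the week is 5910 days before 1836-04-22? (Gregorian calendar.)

Apr 22, 1836 is a Friday.
5910 mod 7 = 2, so 5910 days before a Friday is Friday − 2 = Wednesday.

Wednesday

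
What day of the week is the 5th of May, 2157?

January 1, 2157 is a Saturday.
Jan 1, 2157 → Feb 1, 2157: 31 days (January has 31).
Feb 1, 2157 → Mar 1, 2157: 28 days (February has 28).
Mar 1, 2157 → Apr 1, 2157: 31 days (March has 31).
Apr 1, 2157 → May 1, 2157: 30 days (April has 30).
May 1, 2157 → May 5, 2157: 4 days.
Total: 124 days.
124 mod 7 = 5, so Saturday + 5 = Thursday.

Thursday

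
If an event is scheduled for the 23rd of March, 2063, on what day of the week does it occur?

Friday

Doomsday rule: the anchor day for the 2000s is Tuesday. For year 63: 63÷12 = 5 r 3, and 3÷4 = 0, so 5+3+0 = 8.
Tuesday + 8 ≡ Wednesday — that's 2063's doomsday.
In March the doomsday date is Mar 14.
Mar 23 is 9 days after Mar 14; 9 mod 7 = 2, so Wednesday + 2 = Friday.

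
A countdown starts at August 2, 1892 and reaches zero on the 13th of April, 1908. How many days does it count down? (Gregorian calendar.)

5732

Aug 2, 1892 → Aug 2, 1893: 365 days.
Aug 2, 1893 → Aug 2, 1894: 365 days.
Aug 2, 1894 → Aug 2, 1895: 365 days.
Aug 2, 1895 → Aug 2, 1896: 366 days (Feb 29, 1896 is in that span).
Aug 2, 1896 → Aug 2, 1897: 365 days.
Aug 2, 1897 → Aug 2, 1898: 365 days.
Aug 2, 1898 → Aug 2, 1899: 365 days.
Aug 2, 1899 → Aug 2, 1900: 365 days.
Aug 2, 1900 → Aug 2, 1901: 365 days.
Aug 2, 1901 → Aug 2, 1902: 365 days.
Aug 2, 1902 → Aug 2, 1903: 365 days.
Aug 2, 1903 → Aug 2, 1904: 366 days (Feb 29, 1904 is in that span).
Aug 2, 1904 → Aug 2, 1905: 365 days.
Aug 2, 1905 → Aug 2, 1906: 365 days.
Aug 2, 1906 → Aug 2, 1907: 365 days.
Aug 2, 1907 → Sep 2, 1907: 31 days (August has 31).
Sep 2, 1907 → Oct 2, 1907: 30 days (September has 30).
Oct 2, 1907 → Nov 2, 1907: 31 days (October has 31).
Nov 2, 1907 → Dec 2, 1907: 30 days (November has 30).
Dec 2, 1907 → Jan 2, 1908: 31 days (December has 31).
Jan 2, 1908 → Feb 2, 1908: 31 days (January has 31).
Feb 2, 1908 → Mar 2, 1908: 29 days (February has 29).
Mar 2, 1908 → Apr 2, 1908: 31 days (March has 31).
Apr 2, 1908 → Apr 13, 1908: 11 days.
Total: 5732 days.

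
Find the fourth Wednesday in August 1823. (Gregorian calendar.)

August 1, 1823 is a Friday.
The first Wednesday is therefore August 6 (5 days later).
The fourth Wednesday is 6 + 3×7 = August 27.

August 27, 1823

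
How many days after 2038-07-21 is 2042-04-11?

Jul 21, 2038 → Jul 21, 2039: 365 days.
Jul 21, 2039 → Jul 21, 2040: 366 days (Feb 29, 2040 is in that span).
Jul 21, 2040 → Jul 21, 2041: 365 days.
Jul 21, 2041 → Aug 21, 2041: 31 days (July has 31).
Aug 21, 2041 → Sep 21, 2041: 31 days (August has 31).
Sep 21, 2041 → Oct 21, 2041: 30 days (September has 30).
Oct 21, 2041 → Nov 21, 2041: 31 days (October has 31).
Nov 21, 2041 → Dec 21, 2041: 30 days (November has 30).
Dec 21, 2041 → Jan 21, 2042: 31 days (December has 31).
Jan 21, 2042 → Feb 21, 2042: 31 days (January has 31).
Feb 21, 2042 → Mar 21, 2042: 28 days (February has 28).
Mar 21, 2042 → Apr 11, 2042: 21 days.
Total: 1360 days.

1360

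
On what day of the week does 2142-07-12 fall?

Thursday

Doomsday rule: the anchor day for the 2100s is Sunday. For year 42: 42÷12 = 3 r 6, and 6÷4 = 1, so 3+6+1 = 10.
Sunday + 10 ≡ Wednesday — that's 2142's doomsday.
In July the doomsday date is Jul 11.
Jul 12 is 1 day after Jul 11; 1 mod 7 = 1, so Wednesday + 1 = Thursday.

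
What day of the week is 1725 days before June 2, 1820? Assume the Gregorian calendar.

Tuesday

First find the weekday of Jun 2, 1820. Doomsday rule: the anchor day for the 1800s is Friday. For year 20: 20÷12 = 1 r 8, and 8÷4 = 2, so 1+8+2 = 11.
Friday + 11 ≡ Tuesday — that's 1820's doomsday.
In June the doomsday date is Jun 6.
Jun 2 is 4 days before Jun 6; 4 mod 7 = 4, so Tuesday − 4 = Friday.
1725 mod 7 = 3, so 1725 days before a Friday is Friday − 3 = Tuesday.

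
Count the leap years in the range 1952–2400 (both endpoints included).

Multiples of 4 in [1952,2400]: 113.
Of those, multiples of 100: 5 (not leap unless ÷400).
Multiples of 400: 2.
Leap years = 113 − 5 + 2 = 110.

110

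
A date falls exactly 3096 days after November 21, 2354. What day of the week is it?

Tuesday

First find the weekday of Nov 21, 2354. Doomsday rule: the anchor day for the 2300s is Wednesday. For year 54: 54÷12 = 4 r 6, and 6÷4 = 1, so 4+6+1 = 11.
Wednesday + 11 ≡ Sunday — that's 2354's doomsday.
In November the doomsday date is Nov 7.
Nov 21 is 14 days after Nov 7; 14 mod 7 = 0, so Sunday + 0 = Sunday.
3096 mod 7 = 2, so 3096 days after a Sunday is Sunday + 2 = Tuesday.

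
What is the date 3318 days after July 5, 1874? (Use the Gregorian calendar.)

August 5, 1883

+365 (one year) → Jul 5, 1875 (2953 left).
+366 (one year; includes Feb 29, 1876) → Jul 5, 1876 (2587 left).
+365 (one year) → Jul 5, 1877 (2222 left).
+365 (one year) → Jul 5, 1878 (1857 left).
+365 (one year) → Jul 5, 1879 (1492 left).
+366 (one year; includes Feb 29, 1880) → Jul 5, 1880 (1126 left).
+365 (one year) → Jul 5, 1881 (761 left).
+365 (one year) → Jul 5, 1882 (396 left).
Jul has 31 days: +27 → Aug 1, 1882 (369 left).
Aug has 31 days: +31 → Sep 1, 1882 (338 left).
Sep has 30 days: +30 → Oct 1, 1882 (308 left).
Oct has 31 days: +31 → Nov 1, 1882 (277 left).
Nov has 30 days: +30 → Dec 1, 1882 (247 left).
Dec has 31 days: +31 → Jan 1, 1883 (216 left).
Jan has 31 days: +31 → Feb 1, 1883 (185 left).
Feb has 28 days: +28 → Mar 1, 1883 (157 left).
Mar has 31 days: +31 → Apr 1, 1883 (126 left).
Apr has 30 days: +30 → May 1, 1883 (96 left).
May has 31 days: +31 → Jun 1, 1883 (65 left).
Jun has 30 days: +30 → Jul 1, 1883 (35 left).
Jul has 31 days: +31 → Aug 1, 1883 (4 left).
+4 → Aug 5, 1883.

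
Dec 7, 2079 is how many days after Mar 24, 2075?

Mar 24, 2075 → Mar 24, 2076: 366 days (Feb 29, 2076 is in that span).
Mar 24, 2076 → Mar 24, 2077: 365 days.
Mar 24, 2077 → Mar 24, 2078: 365 days.
Mar 24, 2078 → Mar 24, 2079: 365 days.
Mar 24, 2079 → Apr 24, 2079: 31 days (March has 31).
Apr 24, 2079 → May 24, 2079: 30 days (April has 30).
May 24, 2079 → Jun 24, 2079: 31 days (May has 31).
Jun 24, 2079 → Jul 24, 2079: 30 days (June has 30).
Jul 24, 2079 → Aug 24, 2079: 31 days (July has 31).
Aug 24, 2079 → Sep 24, 2079: 31 days (August has 31).
Sep 24, 2079 → Oct 24, 2079: 30 days (September has 30).
Oct 24, 2079 → Nov 24, 2079: 31 days (October has 31).
Nov 24, 2079 → Dec 7, 2079: 13 days.
Total: 1719 days.

1719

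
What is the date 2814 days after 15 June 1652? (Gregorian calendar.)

February 28, 1660

+365 (one year) → Jun 15, 1653 (2449 left).
+365 (one year) → Jun 15, 1654 (2084 left).
+365 (one year) → Jun 15, 1655 (1719 left).
+366 (one year; includes Feb 29, 1656) → Jun 15, 1656 (1353 left).
+365 (one year) → Jun 15, 1657 (988 left).
+365 (one year) → Jun 15, 1658 (623 left).
+365 (one year) → Jun 15, 1659 (258 left).
Jun has 30 days: +16 → Jul 1, 1659 (242 left).
Jul has 31 days: +31 → Aug 1, 1659 (211 left).
Aug has 31 days: +31 → Sep 1, 1659 (180 left).
Sep has 30 days: +30 → Oct 1, 1659 (150 left).
Oct has 31 days: +31 → Nov 1, 1659 (119 left).
Nov has 30 days: +30 → Dec 1, 1659 (89 left).
Dec has 31 days: +31 → Jan 1, 1660 (58 left).
Jan has 31 days: +31 → Feb 1, 1660 (27 left).
+27 → Feb 28, 1660.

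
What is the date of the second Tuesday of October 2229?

October 1, 2229 is a Thursday.
The first Tuesday is therefore October 6 (5 days later).
The second Tuesday is 6 + 1×7 = October 13.

October 13, 2229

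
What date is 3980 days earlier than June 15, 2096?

July 23, 2085

−366 (one year; includes Feb 29, 2096) → Jun 15, 2095 (3614 left).
−365 (one year) → Jun 15, 2094 (3249 left).
−365 (one year) → Jun 15, 2093 (2884 left).
−365 (one year) → Jun 15, 2092 (2519 left).
−366 (one year; includes Feb 29, 2092) → Jun 15, 2091 (2153 left).
−365 (one year) → Jun 15, 2090 (1788 left).
−365 (one year) → Jun 15, 2089 (1423 left).
−365 (one year) → Jun 15, 2088 (1058 left).
−366 (one year; includes Feb 29, 2088) → Jun 15, 2087 (692 left).
−365 (one year) → Jun 15, 2086 (327 left).
−15 → May 31, 2086 (end of May, 31 days; 312 left).
−31 → Apr 30, 2086 (end of Apr, 30 days; 281 left).
−30 → Mar 31, 2086 (end of Mar, 31 days; 251 left).
−31 → Feb 28, 2086 (end of Feb, 28 days; 220 left).
−28 → Jan 31, 2086 (end of Jan, 31 days; 192 left).
−31 → Dec 31, 2085 (end of Dec, 31 days; 161 left).
−31 → Nov 30, 2085 (end of Nov, 30 days; 130 left).
−30 → Oct 31, 2085 (end of Oct, 31 days; 100 left).
−31 → Sep 30, 2085 (end of Sep, 30 days; 69 left).
−30 → Aug 31, 2085 (end of Aug, 31 days; 39 left).
−31 → Jul 31, 2085 (end of Jul, 31 days; 8 left).
−8 → Jul 23, 2085.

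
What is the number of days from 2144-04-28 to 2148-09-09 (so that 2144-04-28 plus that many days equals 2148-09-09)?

Apr 28, 2144 → Apr 28, 2145: 365 days.
Apr 28, 2145 → Apr 28, 2146: 365 days.
Apr 28, 2146 → Apr 28, 2147: 365 days.
Apr 28, 2147 → Apr 28, 2148: 366 days (Feb 29, 2148 is in that span).
Apr 28, 2148 → May 28, 2148: 30 days (April has 30).
May 28, 2148 → Jun 28, 2148: 31 days (May has 31).
Jun 28, 2148 → Jul 28, 2148: 30 days (June has 30).
Jul 28, 2148 → Aug 28, 2148: 31 days (July has 31).
Aug 28, 2148 → Sep 9, 2148: 12 days.
Total: 1595 days.

1595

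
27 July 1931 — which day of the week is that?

Doomsday rule: the anchor day for the 1900s is Wednesday. For year 31: 31÷12 = 2 r 7, and 7÷4 = 1, so 2+7+1 = 10.
Wednesday + 10 ≡ Saturday — that's 1931's doomsday.
In July the doomsday date is Jul 11.
Jul 27 is 16 days after Jul 11; 16 mod 7 = 2, so Saturday + 2 = Monday.

Monday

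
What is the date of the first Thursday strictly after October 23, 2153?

October 25, 2153

Oct 23, 2153 is a Tuesday.
From Tuesday to the next Thursday is 2 days.
Oct 23, 2153 + 2 = Oct 25, 2153.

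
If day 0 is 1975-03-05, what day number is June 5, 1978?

Mar 5, 1975 → Mar 5, 1976: 366 days (Feb 29, 1976 is in that span).
Mar 5, 1976 → Mar 5, 1977: 365 days.
Mar 5, 1977 → Mar 5, 1978: 365 days.
Mar 5, 1978 → Apr 5, 1978: 31 days (March has 31).
Apr 5, 1978 → May 5, 1978: 30 days (April has 30).
May 5, 1978 → Jun 5, 1978: 31 days.
Total: 1188 days.

1188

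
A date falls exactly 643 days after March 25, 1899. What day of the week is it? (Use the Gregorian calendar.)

First find the weekday of Mar 25, 1899. Doomsday rule: the anchor day for the 1800s is Friday. For year 99: 99÷12 = 8 r 3, and 3÷4 = 0, so 8+3+0 = 11.
Friday + 11 ≡ Tuesday — that's 1899's doomsday.
In March the doomsday date is Mar 14.
Mar 25 is 11 days after Mar 14; 11 mod 7 = 4, so Tuesday + 4 = Saturday.
643 mod 7 = 6, so 643 days after a Saturday is Saturday + 6 = Friday.

Friday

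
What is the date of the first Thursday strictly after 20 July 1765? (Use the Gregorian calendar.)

July 25, 1765

Jul 20, 1765 is a Saturday.
From Saturday to the next Thursday is 5 days.
Jul 20, 1765 + 5 = Jul 25, 1765.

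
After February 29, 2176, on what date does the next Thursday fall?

March 7, 2176

Feb 29, 2176 is a Thursday.
From Thursday to the next Thursday is 7 days.
Feb 29, 2176 + 7 = Mar 7, 2176.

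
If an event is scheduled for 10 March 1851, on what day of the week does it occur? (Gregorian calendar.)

Monday

Doomsday rule: the anchor day for the 1800s is Friday. For year 51: 51÷12 = 4 r 3, and 3÷4 = 0, so 4+3+0 = 7.
Friday + 7 ≡ Friday — that's 1851's doomsday.
In March the doomsday date is Mar 14.
Mar 10 is 4 days before Mar 14; 4 mod 7 = 4, so Friday − 4 = Monday.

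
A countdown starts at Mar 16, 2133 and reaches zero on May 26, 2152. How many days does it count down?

7011

Mar 16, 2133 → Mar 16, 2134: 365 days.
Mar 16, 2134 → Mar 16, 2135: 365 days.
Mar 16, 2135 → Mar 16, 2136: 366 days (Feb 29, 2136 is in that span).
Mar 16, 2136 → Mar 16, 2137: 365 days.
Mar 16, 2137 → Mar 16, 2138: 365 days.
Mar 16, 2138 → Mar 16, 2139: 365 days.
Mar 16, 2139 → Mar 16, 2140: 366 days (Feb 29, 2140 is in that span).
Mar 16, 2140 → Mar 16, 2141: 365 days.
Mar 16, 2141 → Mar 16, 2142: 365 days.
Mar 16, 2142 → Mar 16, 2143: 365 days.
Mar 16, 2143 → Mar 16, 2144: 366 days (Feb 29, 2144 is in that span).
Mar 16, 2144 → Mar 16, 2145: 365 days.
Mar 16, 2145 → Mar 16, 2146: 365 days.
Mar 16, 2146 → Mar 16, 2147: 365 days.
Mar 16, 2147 → Mar 16, 2148: 366 days (Feb 29, 2148 is in that span).
Mar 16, 2148 → Mar 16, 2149: 365 days.
Mar 16, 2149 → Mar 16, 2150: 365 days.
Mar 16, 2150 → Mar 16, 2151: 365 days.
Mar 16, 2151 → Mar 16, 2152: 366 days (Feb 29, 2152 is in that span).
Mar 16, 2152 → Apr 16, 2152: 31 days (March has 31).
Apr 16, 2152 → May 16, 2152: 30 days (April has 30).
May 16, 2152 → May 26, 2152: 10 days.
Total: 7011 days.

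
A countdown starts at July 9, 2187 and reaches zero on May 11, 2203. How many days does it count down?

5784

Jul 9, 2187 → Jul 9, 2188: 366 days (Feb 29, 2188 is in that span).
Jul 9, 2188 → Jul 9, 2189: 365 days.
Jul 9, 2189 → Jul 9, 2190: 365 days.
Jul 9, 2190 → Jul 9, 2191: 365 days.
Jul 9, 2191 → Jul 9, 2192: 366 days (Feb 29, 2192 is in that span).
Jul 9, 2192 → Jul 9, 2193: 365 days.
Jul 9, 2193 → Jul 9, 2194: 365 days.
Jul 9, 2194 → Jul 9, 2195: 365 days.
Jul 9, 2195 → Jul 9, 2196: 366 days (Feb 29, 2196 is in that span).
Jul 9, 2196 → Jul 9, 2197: 365 days.
Jul 9, 2197 → Jul 9, 2198: 365 days.
Jul 9, 2198 → Jul 9, 2199: 365 days.
Jul 9, 2199 → Jul 9, 2200: 365 days.
Jul 9, 2200 → Jul 9, 2201: 365 days.
Jul 9, 2201 → Jul 9, 2202: 365 days.
Jul 9, 2202 → Aug 9, 2202: 31 days (July has 31).
Aug 9, 2202 → Sep 9, 2202: 31 days (August has 31).
Sep 9, 2202 → Oct 9, 2202: 30 days (September has 30).
Oct 9, 2202 → Nov 9, 2202: 31 days (October has 31).
Nov 9, 2202 → Dec 9, 2202: 30 days (November has 30).
Dec 9, 2202 → Jan 9, 2203: 31 days (December has 31).
Jan 9, 2203 → Feb 9, 2203: 31 days (January has 31).
Feb 9, 2203 → Mar 9, 2203: 28 days (February has 28).
Mar 9, 2203 → Apr 9, 2203: 31 days (March has 31).
Apr 9, 2203 → May 9, 2203: 30 days (April has 30).
May 9, 2203 → May 11, 2203: 2 days.
Total: 5784 days.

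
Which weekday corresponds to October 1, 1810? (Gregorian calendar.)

Monday

Doomsday rule: the anchor day for the 1800s is Friday. For year 10: 10÷12 = 0 r 10, and 10÷4 = 2, so 0+10+2 = 12.
Friday + 12 ≡ Wednesday — that's 1810's doomsday.
In October the doomsday date is Oct 10.
Oct 1 is 9 days before Oct 10; 9 mod 7 = 2, so Wednesday − 2 = Monday.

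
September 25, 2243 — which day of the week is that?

Doomsday rule: the anchor day for the 2200s is Friday. For year 43: 43÷12 = 3 r 7, and 7÷4 = 1, so 3+7+1 = 11.
Friday + 11 ≡ Tuesday — that's 2243's doomsday.
In September the doomsday date is Sep 5.
Sep 25 is 20 days after Sep 5; 20 mod 7 = 6, so Tuesday + 6 = Monday.

Monday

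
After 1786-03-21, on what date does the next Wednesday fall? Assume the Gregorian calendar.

Mar 21, 1786 is a Tuesday.
From Tuesday to the next Wednesday is 1 day.
Mar 21, 1786 + 1 = Mar 22, 1786.

March 22, 1786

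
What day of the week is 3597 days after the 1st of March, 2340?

Thursday

First find the weekday of Mar 1, 2340. Doomsday rule: the anchor day for the 2300s is Wednesday. For year 40: 40÷12 = 3 r 4, and 4÷4 = 1, so 3+4+1 = 8.
Wednesday + 8 ≡ Thursday — that's 2340's doomsday.
In March the doomsday date is Mar 14.
Mar 1 is 13 days before Mar 14; 13 mod 7 = 6, so Thursday − 6 = Friday.
3597 mod 7 = 6, so 3597 days after a Friday is Friday + 6 = Thursday.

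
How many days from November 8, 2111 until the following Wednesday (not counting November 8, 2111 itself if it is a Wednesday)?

3

Nov 8, 2111 is a Sunday.
From Sunday to the next Wednesday is 3 days.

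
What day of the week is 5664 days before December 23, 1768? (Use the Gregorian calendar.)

First find the weekday of Dec 23, 1768. Doomsday rule: the anchor day for the 1700s is Sunday. For year 68: 68÷12 = 5 r 8, and 8÷4 = 2, so 5+8+2 = 15.
Sunday + 15 ≡ Monday — that's 1768's doomsday.
In December the doomsday date is Dec 12.
Dec 23 is 11 days after Dec 12; 11 mod 7 = 4, so Monday + 4 = Friday.
5664 mod 7 = 1, so 5664 days before a Friday is Friday − 1 = Thursday.

Thursday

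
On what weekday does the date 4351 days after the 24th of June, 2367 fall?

Wednesday

Jun 24, 2367 is a Saturday.
4351 mod 7 = 4, so 4351 days after a Saturday is Saturday + 4 = Wednesday.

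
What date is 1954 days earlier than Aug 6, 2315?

−365 (one year) → Aug 6, 2314 (1589 left).
−365 (one year) → Aug 6, 2313 (1224 left).
−365 (one year) → Aug 6, 2312 (859 left).
−366 (one year; includes Feb 29, 2312) → Aug 6, 2311 (493 left).
−365 (one year) → Aug 6, 2310 (128 left).
−6 → Jul 31, 2310 (end of Jul, 31 days; 122 left).
−31 → Jun 30, 2310 (end of Jun, 30 days; 91 left).
−30 → May 31, 2310 (end of May, 31 days; 61 left).
−31 → Apr 30, 2310 (end of Apr, 30 days; 30 left).
−30 → Mar 31, 2310 (end of Mar, 31 days; 0 left).

March 31, 2310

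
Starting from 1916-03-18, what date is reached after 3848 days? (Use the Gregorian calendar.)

September 30, 1926

+365 (one year) → Mar 18, 1917 (3483 left).
+365 (one year) → Mar 18, 1918 (3118 left).
+365 (one year) → Mar 18, 1919 (2753 left).
+366 (one year; includes Feb 29, 1920) → Mar 18, 1920 (2387 left).
+365 (one year) → Mar 18, 1921 (2022 left).
+365 (one year) → Mar 18, 1922 (1657 left).
+365 (one year) → Mar 18, 1923 (1292 left).
+366 (one year; includes Feb 29, 1924) → Mar 18, 1924 (926 left).
+365 (one year) → Mar 18, 1925 (561 left).
+365 (one year) → Mar 18, 1926 (196 left).
Mar has 31 days: +14 → Apr 1, 1926 (182 left).
Apr has 30 days: +30 → May 1, 1926 (152 left).
May has 31 days: +31 → Jun 1, 1926 (121 left).
Jun has 30 days: +30 → Jul 1, 1926 (91 left).
Jul has 31 days: +31 → Aug 1, 1926 (60 left).
Aug has 31 days: +31 → Sep 1, 1926 (29 left).
+29 → Sep 30, 1926.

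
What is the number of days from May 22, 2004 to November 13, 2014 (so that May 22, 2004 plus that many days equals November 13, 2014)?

May 22, 2004 → May 22, 2005: 365 days.
May 22, 2005 → May 22, 2006: 365 days.
May 22, 2006 → May 22, 2007: 365 days.
May 22, 2007 → May 22, 2008: 366 days (Feb 29, 2008 is in that span).
May 22, 2008 → May 22, 2009: 365 days.
May 22, 2009 → May 22, 2010: 365 days.
May 22, 2010 → May 22, 2011: 365 days.
May 22, 2011 → May 22, 2012: 366 days (Feb 29, 2012 is in that span).
May 22, 2012 → May 22, 2013: 365 days.
May 22, 2013 → May 22, 2014: 365 days.
May 22, 2014 → Jun 22, 2014: 31 days (May has 31).
Jun 22, 2014 → Jul 22, 2014: 30 days (June has 30).
Jul 22, 2014 → Aug 22, 2014: 31 days (July has 31).
Aug 22, 2014 → Sep 22, 2014: 31 days (August has 31).
Sep 22, 2014 → Oct 22, 2014: 30 days (September has 30).
Oct 22, 2014 → Nov 13, 2014: 22 days.
Total: 3827 days.

3827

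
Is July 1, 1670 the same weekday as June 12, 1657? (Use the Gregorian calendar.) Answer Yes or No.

Yes

From Jun 12, 1657 to Jul 1, 1670 is 4767 days.
4767 mod 7 = 0, so they are the same weekday.
(Jun 12, 1657 is a Tuesday; Jul 1, 1670 is a Tuesday.)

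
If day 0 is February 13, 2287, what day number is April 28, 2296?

3362

Feb 13, 2287 → Feb 13, 2288: 365 days.
Feb 13, 2288 → Feb 13, 2289: 366 days (Feb 29, 2288 is in that span).
Feb 13, 2289 → Feb 13, 2290: 365 days.
Feb 13, 2290 → Feb 13, 2291: 365 days.
Feb 13, 2291 → Feb 13, 2292: 365 days.
Feb 13, 2292 → Feb 13, 2293: 366 days (Feb 29, 2292 is in that span).
Feb 13, 2293 → Feb 13, 2294: 365 days.
Feb 13, 2294 → Feb 13, 2295: 365 days.
Feb 13, 2295 → Feb 13, 2296: 365 days.
Feb 13, 2296 → Mar 13, 2296: 29 days (February has 29).
Mar 13, 2296 → Apr 13, 2296: 31 days (March has 31).
Apr 13, 2296 → Apr 28, 2296: 15 days.
Total: 3362 days.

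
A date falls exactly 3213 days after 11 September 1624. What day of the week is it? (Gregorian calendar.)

Wednesday

Sep 11, 1624 is a Wednesday.
3213 mod 7 = 0, so 3213 days after a Wednesday is Wednesday + 0 = Wednesday.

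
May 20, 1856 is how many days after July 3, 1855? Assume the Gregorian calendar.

322

Jul 3, 1855 → Aug 3, 1855: 31 days (July has 31).
Aug 3, 1855 → Sep 3, 1855: 31 days (August has 31).
Sep 3, 1855 → Oct 3, 1855: 30 days (September has 30).
Oct 3, 1855 → Nov 3, 1855: 31 days (October has 31).
Nov 3, 1855 → Dec 3, 1855: 30 days (November has 30).
Dec 3, 1855 → Jan 3, 1856: 31 days (December has 31).
Jan 3, 1856 → Feb 3, 1856: 31 days (January has 31).
Feb 3, 1856 → Mar 3, 1856: 29 days (February has 29).
Mar 3, 1856 → Apr 3, 1856: 31 days (March has 31).
Apr 3, 1856 → May 3, 1856: 30 days (April has 30).
May 3, 1856 → May 20, 1856: 17 days.
Total: 322 days.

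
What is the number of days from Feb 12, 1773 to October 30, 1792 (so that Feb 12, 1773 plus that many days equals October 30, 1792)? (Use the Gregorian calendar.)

Feb 12, 1773 → Feb 12, 1774: 365 days.
Feb 12, 1774 → Feb 12, 1775: 365 days.
Feb 12, 1775 → Feb 12, 1776: 365 days.
Feb 12, 1776 → Feb 12, 1777: 366 days (Feb 29, 1776 is in that span).
Feb 12, 1777 → Feb 12, 1778: 365 days.
Feb 12, 1778 → Feb 12, 1779: 365 days.
Feb 12, 1779 → Feb 12, 1780: 365 days.
Feb 12, 1780 → Feb 12, 1781: 366 days (Feb 29, 1780 is in that span).
Feb 12, 1781 → Feb 12, 1782: 365 days.
Feb 12, 1782 → Feb 12, 1783: 365 days.
Feb 12, 1783 → Feb 12, 1784: 365 days.
Feb 12, 1784 → Feb 12, 1785: 366 days (Feb 29, 1784 is in that span).
Feb 12, 1785 → Feb 12, 1786: 365 days.
Feb 12, 1786 → Feb 12, 1787: 365 days.
Feb 12, 1787 → Feb 12, 1788: 365 days.
Feb 12, 1788 → Feb 12, 1789: 366 days (Feb 29, 1788 is in that span).
Feb 12, 1789 → Feb 12, 1790: 365 days.
Feb 12, 1790 → Feb 12, 1791: 365 days.
Feb 12, 1791 → Feb 12, 1792: 365 days.
Feb 12, 1792 → Mar 12, 1792: 29 days (February has 29).
Mar 12, 1792 → Apr 12, 1792: 31 days (March has 31).
Apr 12, 1792 → May 12, 1792: 30 days (April has 30).
May 12, 1792 → Jun 12, 1792: 31 days (May has 31).
Jun 12, 1792 → Jul 12, 1792: 30 days (June has 30).
Jul 12, 1792 → Aug 12, 1792: 31 days (July has 31).
Aug 12, 1792 → Sep 12, 1792: 31 days (August has 31).
Sep 12, 1792 → Oct 12, 1792: 30 days (September has 30).
Oct 12, 1792 → Oct 30, 1792: 18 days.
Total: 7200 days.

7200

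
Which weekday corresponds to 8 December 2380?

Monday

Doomsday rule: the anchor day for the 2300s is Wednesday. For year 80: 80÷12 = 6 r 8, and 8÷4 = 2, so 6+8+2 = 16.
Wednesday + 16 ≡ Friday — that's 2380's doomsday.
In December the doomsday date is Dec 12.
Dec 8 is 4 days before Dec 12; 4 mod 7 = 4, so Friday − 4 = Monday.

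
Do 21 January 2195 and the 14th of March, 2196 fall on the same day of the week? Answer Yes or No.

From Jan 21, 2195 to Mar 14, 2196 is 418 days.
418 mod 7 = 5, so they are different weekdays.
(Jan 21, 2195 is a Wednesday; Mar 14, 2196 is a Monday.)

No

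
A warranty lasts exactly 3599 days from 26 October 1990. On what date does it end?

September 2, 2000

+365 (one year) → Oct 26, 1991 (3234 left).
+366 (one year; includes Feb 29, 1992) → Oct 26, 1992 (2868 left).
+365 (one year) → Oct 26, 1993 (2503 left).
+365 (one year) → Oct 26, 1994 (2138 left).
+365 (one year) → Oct 26, 1995 (1773 left).
+366 (one year; includes Feb 29, 1996) → Oct 26, 1996 (1407 left).
+365 (one year) → Oct 26, 1997 (1042 left).
+365 (one year) → Oct 26, 1998 (677 left).
+365 (one year) → Oct 26, 1999 (312 left).
Oct has 31 days: +6 → Nov 1, 1999 (306 left).
Nov has 30 days: +30 → Dec 1, 1999 (276 left).
Dec has 31 days: +31 → Jan 1, 2000 (245 left).
Jan has 31 days: +31 → Feb 1, 2000 (214 left).
Feb has 29 days: +29 → Mar 1, 2000 (185 left).
Mar has 31 days: +31 → Apr 1, 2000 (154 left).
Apr has 30 days: +30 → May 1, 2000 (124 left).
May has 31 days: +31 → Jun 1, 2000 (93 left).
Jun has 30 days: +30 → Jul 1, 2000 (63 left).
Jul has 31 days: +31 → Aug 1, 2000 (32 left).
Aug has 31 days: +31 → Sep 1, 2000 (1 left).
+1 → Sep 2, 2000.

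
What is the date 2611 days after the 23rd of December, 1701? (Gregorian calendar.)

+365 (one year) → Dec 23, 1702 (2246 left).
+365 (one year) → Dec 23, 1703 (1881 left).
+366 (one year; includes Feb 29, 1704) → Dec 23, 1704 (1515 left).
+365 (one year) → Dec 23, 1705 (1150 left).
+365 (one year) → Dec 23, 1706 (785 left).
+365 (one year) → Dec 23, 1707 (420 left).
+366 (one year; includes Feb 29, 1708) → Dec 23, 1708 (54 left).
Dec has 31 days: +9 → Jan 1, 1709 (45 left).
Jan has 31 days: +31 → Feb 1, 1709 (14 left).
+14 → Feb 15, 1709.

February 15, 1709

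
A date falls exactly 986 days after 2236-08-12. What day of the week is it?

Thursday

First find the weekday of Aug 12, 2236. Doomsday rule: the anchor day for the 2200s is Friday. For year 36: 36÷12 = 3 r 0, and 0÷4 = 0, so 3+0+0 = 3.
Friday + 3 ≡ Monday — that's 2236's doomsday.
In August the doomsday date is Aug 8.
Aug 12 is 4 days after Aug 8; 4 mod 7 = 4, so Monday + 4 = Friday.
986 mod 7 = 6, so 986 days after a Friday is Friday + 6 = Thursday.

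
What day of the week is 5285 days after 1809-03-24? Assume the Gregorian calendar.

Friday

First find the weekday of Mar 24, 1809. Doomsday rule: the anchor day for the 1800s is Friday. For year 09: 9÷12 = 0 r 9, and 9÷4 = 2, so 0+9+2 = 11.
Friday + 11 ≡ Tuesday — that's 1809's doomsday.
In March the doomsday date is Mar 14.
Mar 24 is 10 days after Mar 14; 10 mod 7 = 3, so Tuesday + 3 = Friday.
5285 mod 7 = 0, so 5285 days after a Friday is Friday + 0 = Friday.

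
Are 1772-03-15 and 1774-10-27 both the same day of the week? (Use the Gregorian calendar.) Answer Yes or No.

No

From Mar 15, 1772 to Oct 27, 1774 is 956 days.
956 mod 7 = 4, so they are different weekdays.
(Mar 15, 1772 is a Sunday; Oct 27, 1774 is a Thursday.)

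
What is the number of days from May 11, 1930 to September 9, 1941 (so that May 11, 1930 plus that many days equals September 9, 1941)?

4139

May 11, 1930 → May 11, 1931: 365 days.
May 11, 1931 → May 11, 1932: 366 days (Feb 29, 1932 is in that span).
May 11, 1932 → May 11, 1933: 365 days.
May 11, 1933 → May 11, 1934: 365 days.
May 11, 1934 → May 11, 1935: 365 days.
May 11, 1935 → May 11, 1936: 366 days (Feb 29, 1936 is in that span).
May 11, 1936 → May 11, 1937: 365 days.
May 11, 1937 → May 11, 1938: 365 days.
May 11, 1938 → May 11, 1939: 365 days.
May 11, 1939 → May 11, 1940: 366 days (Feb 29, 1940 is in that span).
May 11, 1940 → May 11, 1941: 365 days.
May 11, 1941 → Jun 11, 1941: 31 days (May has 31).
Jun 11, 1941 → Jul 11, 1941: 30 days (June has 30).
Jul 11, 1941 → Aug 11, 1941: 31 days (July has 31).
Aug 11, 1941 → Sep 9, 1941: 29 days.
Total: 4139 days.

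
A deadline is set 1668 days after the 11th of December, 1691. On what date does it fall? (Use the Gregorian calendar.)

July 5, 1696

+366 (one year; includes Feb 29, 1692) → Dec 11, 1692 (1302 left).
+365 (one year) → Dec 11, 1693 (937 left).
+365 (one year) → Dec 11, 1694 (572 left).
+365 (one year) → Dec 11, 1695 (207 left).
Dec has 31 days: +21 → Jan 1, 1696 (186 left).
Jan has 31 days: +31 → Feb 1, 1696 (155 left).
Feb has 29 days: +29 → Mar 1, 1696 (126 left).
Mar has 31 days: +31 → Apr 1, 1696 (95 left).
Apr has 30 days: +30 → May 1, 1696 (65 left).
May has 31 days: +31 → Jun 1, 1696 (34 left).
Jun has 30 days: +30 → Jul 1, 1696 (4 left).
+4 → Jul 5, 1696.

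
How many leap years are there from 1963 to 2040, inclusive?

Multiples of 4 in [1963,2040]: 20.
Of those, multiples of 100: 1 (not leap unless ÷400).
Multiples of 400: 1.
Leap years = 20 − 1 + 1 = 20.

20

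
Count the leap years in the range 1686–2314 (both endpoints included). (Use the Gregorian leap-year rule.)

151

Multiples of 4 in [1686,2314]: 157.
Of those, multiples of 100: 7 (not leap unless ÷400).
Multiples of 400: 1.
Leap years = 157 − 7 + 1 = 151.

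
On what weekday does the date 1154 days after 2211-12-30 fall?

Sunday

First find the weekday of Dec 30, 2211. Doomsday rule: the anchor day for the 2200s is Friday. For year 11: 11÷12 = 0 r 11, and 11÷4 = 2, so 0+11+2 = 13.
Friday + 13 ≡ Thursday — that's 2211's doomsday.
In December the doomsday date is Dec 12.
Dec 30 is 18 days after Dec 12; 18 mod 7 = 4, so Thursday + 4 = Monday.
1154 mod 7 = 6, so 1154 days after a Monday is Monday + 6 = Sunday.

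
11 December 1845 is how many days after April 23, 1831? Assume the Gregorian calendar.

Apr 23, 1831 → Apr 23, 1832: 366 days (Feb 29, 1832 is in that span).
Apr 23, 1832 → Apr 23, 1833: 365 days.
Apr 23, 1833 → Apr 23, 1834: 365 days.
Apr 23, 1834 → Apr 23, 1835: 365 days.
Apr 23, 1835 → Apr 23, 1836: 366 days (Feb 29, 1836 is in that span).
Apr 23, 1836 → Apr 23, 1837: 365 days.
Apr 23, 1837 → Apr 23, 1838: 365 days.
Apr 23, 1838 → Apr 23, 1839: 365 days.
Apr 23, 1839 → Apr 23, 1840: 366 days (Feb 29, 1840 is in that span).
Apr 23, 1840 → Apr 23, 1841: 365 days.
Apr 23, 1841 → Apr 23, 1842: 365 days.
Apr 23, 1842 → Apr 23, 1843: 365 days.
Apr 23, 1843 → Apr 23, 1844: 366 days (Feb 29, 1844 is in that span).
Apr 23, 1844 → Apr 23, 1845: 365 days.
Apr 23, 1845 → May 23, 1845: 30 days (April has 30).
May 23, 1845 → Jun 23, 1845: 31 days (May has 31).
Jun 23, 1845 → Jul 23, 1845: 30 days (June has 30).
Jul 23, 1845 → Aug 23, 1845: 31 days (July has 31).
Aug 23, 1845 → Sep 23, 1845: 31 days (August has 31).
Sep 23, 1845 → Oct 23, 1845: 30 days (September has 30).
Oct 23, 1845 → Nov 23, 1845: 31 days (October has 31).
Nov 23, 1845 → Dec 11, 1845: 18 days.
Total: 5346 days.

5346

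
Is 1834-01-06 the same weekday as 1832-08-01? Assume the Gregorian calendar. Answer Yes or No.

No

From Aug 1, 1832 to Jan 6, 1834 is 523 days.
523 mod 7 = 5, so they are different weekdays.
(Aug 1, 1832 is a Wednesday; Jan 6, 1834 is a Monday.)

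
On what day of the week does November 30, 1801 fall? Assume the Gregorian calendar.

Monday

Doomsday rule: the anchor day for the 1800s is Friday. For year 01: 1÷12 = 0 r 1, and 1÷4 = 0, so 0+1+0 = 1.
Friday + 1 ≡ Saturday — that's 1801's doomsday.
In November the doomsday date is Nov 7.
Nov 30 is 23 days after Nov 7; 23 mod 7 = 2, so Saturday + 2 = Monday.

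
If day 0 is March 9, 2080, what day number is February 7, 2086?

Mar 9, 2080 → Mar 9, 2081: 365 days.
Mar 9, 2081 → Mar 9, 2082: 365 days.
Mar 9, 2082 → Mar 9, 2083: 365 days.
Mar 9, 2083 → Mar 9, 2084: 366 days (Feb 29, 2084 is in that span).
Mar 9, 2084 → Mar 9, 2085: 365 days.
Mar 9, 2085 → Apr 9, 2085: 31 days (March has 31).
Apr 9, 2085 → May 9, 2085: 30 days (April has 30).
May 9, 2085 → Jun 9, 2085: 31 days (May has 31).
Jun 9, 2085 → Jul 9, 2085: 30 days (June has 30).
Jul 9, 2085 → Aug 9, 2085: 31 days (July has 31).
Aug 9, 2085 → Sep 9, 2085: 31 days (August has 31).
Sep 9, 2085 → Oct 9, 2085: 30 days (September has 30).
Oct 9, 2085 → Nov 9, 2085: 31 days (October has 31).
Nov 9, 2085 → Dec 9, 2085: 30 days (November has 30).
Dec 9, 2085 → Jan 9, 2086: 31 days (December has 31).
Jan 9, 2086 → Feb 7, 2086: 29 days.
Total: 2161 days.

2161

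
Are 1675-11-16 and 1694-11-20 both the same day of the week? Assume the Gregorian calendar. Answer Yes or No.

From Nov 16, 1675 to Nov 20, 1694 is 6944 days.
6944 mod 7 = 0, so they are the same weekday.
(Nov 16, 1675 is a Saturday; Nov 20, 1694 is a Saturday.)

Yes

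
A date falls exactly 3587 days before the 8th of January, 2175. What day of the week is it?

Thursday

First find the weekday of Jan 8, 2175. Doomsday rule: the anchor day for the 2100s is Sunday. For year 75: 75÷12 = 6 r 3, and 3÷4 = 0, so 6+3+0 = 9.
Sunday + 9 ≡ Tuesday — that's 2175's doomsday.
In January the doomsday date is Jan 3 (2175 is not a leap year).
Jan 8 is 5 days after Jan 3; 5 mod 7 = 5, so Tuesday + 5 = Sunday.
3587 mod 7 = 3, so 3587 days before a Sunday is Sunday − 3 = Thursday.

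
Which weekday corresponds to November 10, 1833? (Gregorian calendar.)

Doomsday rule: the anchor day for the 1800s is Friday. For year 33: 33÷12 = 2 r 9, and 9÷4 = 2, so 2+9+2 = 13.
Friday + 13 ≡ Thursday — that's 1833's doomsday.
In November the doomsday date is Nov 7.
Nov 10 is 3 days after Nov 7; 3 mod 7 = 3, so Thursday + 3 = Sunday.

Sunday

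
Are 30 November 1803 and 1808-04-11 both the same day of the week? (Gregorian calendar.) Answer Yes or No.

From Nov 30, 1803 to Apr 11, 1808 is 1594 days.
1594 mod 7 = 5, so they are different weekdays.
(Nov 30, 1803 is a Wednesday; Apr 11, 1808 is a Monday.)

No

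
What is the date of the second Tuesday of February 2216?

February 1, 2216 is a Thursday.
The first Tuesday is therefore February 6 (5 days later).
The second Tuesday is 6 + 1×7 = February 13.

February 13, 2216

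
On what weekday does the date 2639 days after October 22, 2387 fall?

First find the weekday of Oct 22, 2387. Doomsday rule: the anchor day for the 2300s is Wednesday. For year 87: 87÷12 = 7 r 3, and 3÷4 = 0, so 7+3+0 = 10.
Wednesday + 10 ≡ Saturday — that's 2387's doomsday.
In October the doomsday date is Oct 10.
Oct 22 is 12 days after Oct 10; 12 mod 7 = 5, so Saturday + 5 = Thursday.
2639 mod 7 = 0, so 2639 days after a Thursday is Thursday + 0 = Thursday.

Thursday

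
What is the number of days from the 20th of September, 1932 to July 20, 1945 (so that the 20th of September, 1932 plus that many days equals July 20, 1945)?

Sep 20, 1932 → Sep 20, 1933: 365 days.
Sep 20, 1933 → Sep 20, 1934: 365 days.
Sep 20, 1934 → Sep 20, 1935: 365 days.
Sep 20, 1935 → Sep 20, 1936: 366 days (Feb 29, 1936 is in that span).
Sep 20, 1936 → Sep 20, 1937: 365 days.
Sep 20, 1937 → Sep 20, 1938: 365 days.
Sep 20, 1938 → Sep 20, 1939: 365 days.
Sep 20, 1939 → Sep 20, 1940: 366 days (Feb 29, 1940 is in that span).
Sep 20, 1940 → Sep 20, 1941: 365 days.
Sep 20, 1941 → Sep 20, 1942: 365 days.
Sep 20, 1942 → Sep 20, 1943: 365 days.
Sep 20, 1943 → Sep 20, 1944: 366 days (Feb 29, 1944 is in that span).
Sep 20, 1944 → Oct 20, 1944: 30 days (September has 30).
Oct 20, 1944 → Nov 20, 1944: 31 days (October has 31).
Nov 20, 1944 → Dec 20, 1944: 30 days (November has 30).
Dec 20, 1944 → Jan 20, 1945: 31 days (December has 31).
Jan 20, 1945 → Feb 20, 1945: 31 days (January has 31).
Feb 20, 1945 → Mar 20, 1945: 28 days (February has 28).
Mar 20, 1945 → Apr 20, 1945: 31 days (March has 31).
Apr 20, 1945 → May 20, 1945: 30 days (April has 30).
May 20, 1945 → Jun 20, 1945: 31 days (May has 31).
Jun 20, 1945 → Jul 20, 1945: 30 days.
Total: 4686 days.

4686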